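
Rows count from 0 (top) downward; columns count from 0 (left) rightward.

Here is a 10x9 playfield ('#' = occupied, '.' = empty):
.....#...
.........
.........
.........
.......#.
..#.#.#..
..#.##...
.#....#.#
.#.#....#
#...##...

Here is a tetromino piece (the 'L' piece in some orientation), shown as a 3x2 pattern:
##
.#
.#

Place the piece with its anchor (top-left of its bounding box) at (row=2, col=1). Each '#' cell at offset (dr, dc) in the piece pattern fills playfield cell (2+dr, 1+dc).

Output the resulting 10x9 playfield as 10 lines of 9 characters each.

Answer: .....#...
.........
.##......
..#......
..#....#.
..#.#.#..
..#.##...
.#....#.#
.#.#....#
#...##...

Derivation:
Fill (2+0,1+0) = (2,1)
Fill (2+0,1+1) = (2,2)
Fill (2+1,1+1) = (3,2)
Fill (2+2,1+1) = (4,2)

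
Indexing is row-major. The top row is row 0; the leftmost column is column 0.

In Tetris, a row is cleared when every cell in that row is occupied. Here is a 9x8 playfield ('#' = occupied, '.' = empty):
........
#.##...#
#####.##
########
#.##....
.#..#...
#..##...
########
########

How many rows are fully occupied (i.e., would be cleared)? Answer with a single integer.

Answer: 3

Derivation:
Check each row:
  row 0: 8 empty cells -> not full
  row 1: 4 empty cells -> not full
  row 2: 1 empty cell -> not full
  row 3: 0 empty cells -> FULL (clear)
  row 4: 5 empty cells -> not full
  row 5: 6 empty cells -> not full
  row 6: 5 empty cells -> not full
  row 7: 0 empty cells -> FULL (clear)
  row 8: 0 empty cells -> FULL (clear)
Total rows cleared: 3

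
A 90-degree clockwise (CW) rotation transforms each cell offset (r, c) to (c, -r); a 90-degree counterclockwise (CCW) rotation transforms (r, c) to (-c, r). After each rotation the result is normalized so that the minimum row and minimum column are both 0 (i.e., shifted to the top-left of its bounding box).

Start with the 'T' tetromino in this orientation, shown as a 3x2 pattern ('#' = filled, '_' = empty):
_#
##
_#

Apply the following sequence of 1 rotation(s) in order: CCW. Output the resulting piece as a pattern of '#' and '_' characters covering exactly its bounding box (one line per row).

Start:
_#
##
_#
After rotation 1 (CCW):
###
_#_

Answer: ###
_#_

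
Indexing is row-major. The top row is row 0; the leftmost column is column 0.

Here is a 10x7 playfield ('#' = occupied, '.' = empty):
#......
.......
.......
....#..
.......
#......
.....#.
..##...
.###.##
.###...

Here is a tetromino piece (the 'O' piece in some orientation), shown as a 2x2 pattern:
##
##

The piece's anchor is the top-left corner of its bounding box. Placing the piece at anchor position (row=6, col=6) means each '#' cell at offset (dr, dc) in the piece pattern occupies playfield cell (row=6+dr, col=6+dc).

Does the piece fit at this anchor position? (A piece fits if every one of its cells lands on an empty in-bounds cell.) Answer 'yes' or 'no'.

Answer: no

Derivation:
Check each piece cell at anchor (6, 6):
  offset (0,0) -> (6,6): empty -> OK
  offset (0,1) -> (6,7): out of bounds -> FAIL
  offset (1,0) -> (7,6): empty -> OK
  offset (1,1) -> (7,7): out of bounds -> FAIL
All cells valid: no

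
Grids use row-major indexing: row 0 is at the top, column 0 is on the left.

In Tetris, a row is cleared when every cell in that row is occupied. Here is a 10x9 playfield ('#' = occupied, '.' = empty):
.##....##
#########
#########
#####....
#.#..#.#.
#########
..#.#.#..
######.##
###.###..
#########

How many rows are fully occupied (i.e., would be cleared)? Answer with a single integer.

Answer: 4

Derivation:
Check each row:
  row 0: 5 empty cells -> not full
  row 1: 0 empty cells -> FULL (clear)
  row 2: 0 empty cells -> FULL (clear)
  row 3: 4 empty cells -> not full
  row 4: 5 empty cells -> not full
  row 5: 0 empty cells -> FULL (clear)
  row 6: 6 empty cells -> not full
  row 7: 1 empty cell -> not full
  row 8: 3 empty cells -> not full
  row 9: 0 empty cells -> FULL (clear)
Total rows cleared: 4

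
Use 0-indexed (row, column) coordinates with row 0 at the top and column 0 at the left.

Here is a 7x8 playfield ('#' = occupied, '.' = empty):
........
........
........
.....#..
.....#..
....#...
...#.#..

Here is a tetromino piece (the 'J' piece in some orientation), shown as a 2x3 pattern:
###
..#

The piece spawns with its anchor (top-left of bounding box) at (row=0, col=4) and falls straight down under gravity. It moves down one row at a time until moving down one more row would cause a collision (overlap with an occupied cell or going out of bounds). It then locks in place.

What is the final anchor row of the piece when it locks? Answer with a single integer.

Spawn at (row=0, col=4). Try each row:
  row 0: fits
  row 1: fits
  row 2: fits
  row 3: blocked -> lock at row 2

Answer: 2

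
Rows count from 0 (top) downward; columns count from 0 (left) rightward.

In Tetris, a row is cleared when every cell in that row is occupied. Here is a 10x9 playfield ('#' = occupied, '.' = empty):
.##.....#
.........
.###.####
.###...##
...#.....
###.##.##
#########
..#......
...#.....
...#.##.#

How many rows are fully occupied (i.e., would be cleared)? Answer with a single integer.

Answer: 1

Derivation:
Check each row:
  row 0: 6 empty cells -> not full
  row 1: 9 empty cells -> not full
  row 2: 2 empty cells -> not full
  row 3: 4 empty cells -> not full
  row 4: 8 empty cells -> not full
  row 5: 2 empty cells -> not full
  row 6: 0 empty cells -> FULL (clear)
  row 7: 8 empty cells -> not full
  row 8: 8 empty cells -> not full
  row 9: 5 empty cells -> not full
Total rows cleared: 1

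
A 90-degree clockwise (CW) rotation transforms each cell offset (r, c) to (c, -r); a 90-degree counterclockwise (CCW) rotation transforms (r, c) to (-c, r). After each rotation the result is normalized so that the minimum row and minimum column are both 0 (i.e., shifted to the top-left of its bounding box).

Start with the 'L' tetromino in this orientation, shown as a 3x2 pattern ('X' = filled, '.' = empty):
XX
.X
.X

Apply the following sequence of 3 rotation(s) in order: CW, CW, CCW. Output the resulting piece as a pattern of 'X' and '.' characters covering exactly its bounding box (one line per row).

Answer: ..X
XXX

Derivation:
Start:
XX
.X
.X
After rotation 1 (CW):
..X
XXX
After rotation 2 (CW):
X.
X.
XX
After rotation 3 (CCW):
..X
XXX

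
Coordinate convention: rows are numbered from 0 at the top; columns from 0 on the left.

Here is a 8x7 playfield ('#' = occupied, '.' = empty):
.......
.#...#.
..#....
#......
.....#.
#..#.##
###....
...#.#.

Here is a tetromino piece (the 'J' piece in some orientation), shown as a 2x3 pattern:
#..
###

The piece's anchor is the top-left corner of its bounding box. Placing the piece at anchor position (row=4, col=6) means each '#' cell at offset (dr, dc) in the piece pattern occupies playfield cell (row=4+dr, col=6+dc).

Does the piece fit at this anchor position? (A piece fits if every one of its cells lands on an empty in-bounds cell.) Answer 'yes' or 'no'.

Check each piece cell at anchor (4, 6):
  offset (0,0) -> (4,6): empty -> OK
  offset (1,0) -> (5,6): occupied ('#') -> FAIL
  offset (1,1) -> (5,7): out of bounds -> FAIL
  offset (1,2) -> (5,8): out of bounds -> FAIL
All cells valid: no

Answer: no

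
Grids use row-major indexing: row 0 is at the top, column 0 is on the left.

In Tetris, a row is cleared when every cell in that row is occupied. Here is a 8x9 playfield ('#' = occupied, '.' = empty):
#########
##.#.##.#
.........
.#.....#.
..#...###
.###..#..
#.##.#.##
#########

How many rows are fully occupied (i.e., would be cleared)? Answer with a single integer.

Answer: 2

Derivation:
Check each row:
  row 0: 0 empty cells -> FULL (clear)
  row 1: 3 empty cells -> not full
  row 2: 9 empty cells -> not full
  row 3: 7 empty cells -> not full
  row 4: 5 empty cells -> not full
  row 5: 5 empty cells -> not full
  row 6: 3 empty cells -> not full
  row 7: 0 empty cells -> FULL (clear)
Total rows cleared: 2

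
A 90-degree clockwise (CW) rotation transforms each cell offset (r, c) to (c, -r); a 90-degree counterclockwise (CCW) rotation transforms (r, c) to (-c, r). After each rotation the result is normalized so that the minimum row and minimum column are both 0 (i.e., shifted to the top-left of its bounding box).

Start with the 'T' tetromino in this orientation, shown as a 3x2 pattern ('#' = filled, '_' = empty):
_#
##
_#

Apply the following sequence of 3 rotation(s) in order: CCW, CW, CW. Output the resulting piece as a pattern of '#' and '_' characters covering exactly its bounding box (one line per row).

Answer: _#_
###

Derivation:
Start:
_#
##
_#
After rotation 1 (CCW):
###
_#_
After rotation 2 (CW):
_#
##
_#
After rotation 3 (CW):
_#_
###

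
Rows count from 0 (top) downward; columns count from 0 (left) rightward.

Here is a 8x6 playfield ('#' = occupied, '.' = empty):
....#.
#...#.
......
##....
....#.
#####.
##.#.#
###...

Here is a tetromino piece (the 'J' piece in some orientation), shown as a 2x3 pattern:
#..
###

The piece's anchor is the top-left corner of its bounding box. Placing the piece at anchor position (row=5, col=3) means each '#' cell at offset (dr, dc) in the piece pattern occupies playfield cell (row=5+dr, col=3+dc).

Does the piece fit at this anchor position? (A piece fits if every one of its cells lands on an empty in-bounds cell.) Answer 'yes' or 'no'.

Check each piece cell at anchor (5, 3):
  offset (0,0) -> (5,3): occupied ('#') -> FAIL
  offset (1,0) -> (6,3): occupied ('#') -> FAIL
  offset (1,1) -> (6,4): empty -> OK
  offset (1,2) -> (6,5): occupied ('#') -> FAIL
All cells valid: no

Answer: no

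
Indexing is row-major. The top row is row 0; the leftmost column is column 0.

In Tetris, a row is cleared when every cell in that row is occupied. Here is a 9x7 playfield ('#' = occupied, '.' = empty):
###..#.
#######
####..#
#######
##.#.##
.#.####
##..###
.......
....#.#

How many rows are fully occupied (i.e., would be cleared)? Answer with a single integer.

Check each row:
  row 0: 3 empty cells -> not full
  row 1: 0 empty cells -> FULL (clear)
  row 2: 2 empty cells -> not full
  row 3: 0 empty cells -> FULL (clear)
  row 4: 2 empty cells -> not full
  row 5: 2 empty cells -> not full
  row 6: 2 empty cells -> not full
  row 7: 7 empty cells -> not full
  row 8: 5 empty cells -> not full
Total rows cleared: 2

Answer: 2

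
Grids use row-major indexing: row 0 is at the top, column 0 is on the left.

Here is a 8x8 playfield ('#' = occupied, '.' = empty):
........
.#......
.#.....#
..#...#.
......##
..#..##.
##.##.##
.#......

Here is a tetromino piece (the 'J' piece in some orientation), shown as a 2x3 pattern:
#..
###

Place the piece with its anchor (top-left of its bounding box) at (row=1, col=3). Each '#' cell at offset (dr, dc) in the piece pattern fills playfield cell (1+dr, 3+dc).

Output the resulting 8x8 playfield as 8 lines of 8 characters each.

Fill (1+0,3+0) = (1,3)
Fill (1+1,3+0) = (2,3)
Fill (1+1,3+1) = (2,4)
Fill (1+1,3+2) = (2,5)

Answer: ........
.#.#....
.#.###.#
..#...#.
......##
..#..##.
##.##.##
.#......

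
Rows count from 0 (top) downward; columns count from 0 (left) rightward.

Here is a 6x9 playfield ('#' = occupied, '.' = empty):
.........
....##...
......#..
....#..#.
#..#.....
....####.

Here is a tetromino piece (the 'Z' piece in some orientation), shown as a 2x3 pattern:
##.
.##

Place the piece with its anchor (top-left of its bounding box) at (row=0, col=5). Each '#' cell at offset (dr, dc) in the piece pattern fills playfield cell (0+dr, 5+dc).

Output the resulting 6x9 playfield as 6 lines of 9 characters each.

Fill (0+0,5+0) = (0,5)
Fill (0+0,5+1) = (0,6)
Fill (0+1,5+1) = (1,6)
Fill (0+1,5+2) = (1,7)

Answer: .....##..
....####.
......#..
....#..#.
#..#.....
....####.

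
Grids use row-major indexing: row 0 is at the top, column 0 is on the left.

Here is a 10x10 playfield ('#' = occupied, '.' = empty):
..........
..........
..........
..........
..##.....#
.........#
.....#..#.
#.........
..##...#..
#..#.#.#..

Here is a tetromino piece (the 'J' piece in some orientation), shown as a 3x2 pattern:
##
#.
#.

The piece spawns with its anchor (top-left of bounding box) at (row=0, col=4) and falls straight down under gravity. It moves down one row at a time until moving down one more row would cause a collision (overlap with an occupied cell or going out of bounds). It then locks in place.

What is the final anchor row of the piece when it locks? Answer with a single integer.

Spawn at (row=0, col=4). Try each row:
  row 0: fits
  row 1: fits
  row 2: fits
  row 3: fits
  row 4: fits
  row 5: fits
  row 6: blocked -> lock at row 5

Answer: 5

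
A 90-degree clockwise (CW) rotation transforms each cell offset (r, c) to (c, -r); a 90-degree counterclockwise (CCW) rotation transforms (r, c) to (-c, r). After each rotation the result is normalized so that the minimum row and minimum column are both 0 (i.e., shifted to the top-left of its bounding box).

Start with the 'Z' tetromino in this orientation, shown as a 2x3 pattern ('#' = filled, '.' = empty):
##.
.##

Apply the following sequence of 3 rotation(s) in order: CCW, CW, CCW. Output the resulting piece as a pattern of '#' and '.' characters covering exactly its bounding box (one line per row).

Answer: .#
##
#.

Derivation:
Start:
##.
.##
After rotation 1 (CCW):
.#
##
#.
After rotation 2 (CW):
##.
.##
After rotation 3 (CCW):
.#
##
#.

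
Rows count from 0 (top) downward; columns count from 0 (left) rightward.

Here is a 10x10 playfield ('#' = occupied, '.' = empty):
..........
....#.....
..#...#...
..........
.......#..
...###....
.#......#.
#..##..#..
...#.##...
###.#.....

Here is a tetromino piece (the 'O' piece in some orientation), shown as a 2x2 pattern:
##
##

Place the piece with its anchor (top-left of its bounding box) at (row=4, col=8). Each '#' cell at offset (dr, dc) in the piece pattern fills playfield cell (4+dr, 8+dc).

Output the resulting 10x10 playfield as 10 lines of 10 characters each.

Fill (4+0,8+0) = (4,8)
Fill (4+0,8+1) = (4,9)
Fill (4+1,8+0) = (5,8)
Fill (4+1,8+1) = (5,9)

Answer: ..........
....#.....
..#...#...
..........
.......###
...###..##
.#......#.
#..##..#..
...#.##...
###.#.....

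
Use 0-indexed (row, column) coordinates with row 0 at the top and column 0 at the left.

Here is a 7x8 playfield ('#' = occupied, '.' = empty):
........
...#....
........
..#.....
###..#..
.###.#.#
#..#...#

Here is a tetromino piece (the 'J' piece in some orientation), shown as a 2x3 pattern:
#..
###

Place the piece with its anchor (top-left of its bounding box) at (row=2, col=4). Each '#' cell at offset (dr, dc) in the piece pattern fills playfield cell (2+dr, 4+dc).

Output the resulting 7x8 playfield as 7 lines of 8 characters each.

Answer: ........
...#....
....#...
..#.###.
###..#..
.###.#.#
#..#...#

Derivation:
Fill (2+0,4+0) = (2,4)
Fill (2+1,4+0) = (3,4)
Fill (2+1,4+1) = (3,5)
Fill (2+1,4+2) = (3,6)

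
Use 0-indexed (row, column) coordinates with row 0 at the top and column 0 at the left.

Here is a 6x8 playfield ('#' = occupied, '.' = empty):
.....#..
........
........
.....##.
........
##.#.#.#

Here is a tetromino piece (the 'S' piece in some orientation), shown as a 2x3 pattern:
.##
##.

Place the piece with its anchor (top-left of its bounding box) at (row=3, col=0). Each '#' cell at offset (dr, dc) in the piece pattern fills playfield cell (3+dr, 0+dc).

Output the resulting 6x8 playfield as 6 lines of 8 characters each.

Fill (3+0,0+1) = (3,1)
Fill (3+0,0+2) = (3,2)
Fill (3+1,0+0) = (4,0)
Fill (3+1,0+1) = (4,1)

Answer: .....#..
........
........
.##..##.
##......
##.#.#.#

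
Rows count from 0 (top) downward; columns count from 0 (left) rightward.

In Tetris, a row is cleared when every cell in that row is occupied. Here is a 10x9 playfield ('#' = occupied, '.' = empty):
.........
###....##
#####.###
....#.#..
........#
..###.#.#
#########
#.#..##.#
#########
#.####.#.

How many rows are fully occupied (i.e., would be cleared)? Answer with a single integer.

Answer: 2

Derivation:
Check each row:
  row 0: 9 empty cells -> not full
  row 1: 4 empty cells -> not full
  row 2: 1 empty cell -> not full
  row 3: 7 empty cells -> not full
  row 4: 8 empty cells -> not full
  row 5: 4 empty cells -> not full
  row 6: 0 empty cells -> FULL (clear)
  row 7: 4 empty cells -> not full
  row 8: 0 empty cells -> FULL (clear)
  row 9: 3 empty cells -> not full
Total rows cleared: 2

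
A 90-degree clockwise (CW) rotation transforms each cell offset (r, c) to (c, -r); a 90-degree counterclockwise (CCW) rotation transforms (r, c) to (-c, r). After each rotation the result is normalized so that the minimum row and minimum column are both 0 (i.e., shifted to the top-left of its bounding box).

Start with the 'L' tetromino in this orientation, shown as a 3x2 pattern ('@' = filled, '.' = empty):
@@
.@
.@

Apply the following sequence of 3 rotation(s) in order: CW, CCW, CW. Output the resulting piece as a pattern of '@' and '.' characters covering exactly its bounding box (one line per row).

Answer: ..@
@@@

Derivation:
Start:
@@
.@
.@
After rotation 1 (CW):
..@
@@@
After rotation 2 (CCW):
@@
.@
.@
After rotation 3 (CW):
..@
@@@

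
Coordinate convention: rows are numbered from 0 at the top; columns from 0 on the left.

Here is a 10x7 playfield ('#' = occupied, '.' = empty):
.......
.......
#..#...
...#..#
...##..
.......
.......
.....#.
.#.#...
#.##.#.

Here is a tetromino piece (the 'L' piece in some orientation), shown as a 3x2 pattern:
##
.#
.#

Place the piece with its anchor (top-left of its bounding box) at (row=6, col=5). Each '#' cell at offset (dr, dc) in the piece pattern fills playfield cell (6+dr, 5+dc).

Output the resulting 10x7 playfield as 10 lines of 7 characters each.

Answer: .......
.......
#..#...
...#..#
...##..
.......
.....##
.....##
.#.#..#
#.##.#.

Derivation:
Fill (6+0,5+0) = (6,5)
Fill (6+0,5+1) = (6,6)
Fill (6+1,5+1) = (7,6)
Fill (6+2,5+1) = (8,6)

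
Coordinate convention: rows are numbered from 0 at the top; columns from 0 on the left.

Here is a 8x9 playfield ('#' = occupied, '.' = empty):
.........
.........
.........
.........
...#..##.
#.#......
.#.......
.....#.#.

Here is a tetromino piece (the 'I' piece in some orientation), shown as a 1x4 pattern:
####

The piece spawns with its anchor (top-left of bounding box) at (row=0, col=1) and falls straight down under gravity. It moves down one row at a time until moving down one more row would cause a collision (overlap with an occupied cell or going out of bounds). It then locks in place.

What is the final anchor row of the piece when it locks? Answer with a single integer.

Answer: 3

Derivation:
Spawn at (row=0, col=1). Try each row:
  row 0: fits
  row 1: fits
  row 2: fits
  row 3: fits
  row 4: blocked -> lock at row 3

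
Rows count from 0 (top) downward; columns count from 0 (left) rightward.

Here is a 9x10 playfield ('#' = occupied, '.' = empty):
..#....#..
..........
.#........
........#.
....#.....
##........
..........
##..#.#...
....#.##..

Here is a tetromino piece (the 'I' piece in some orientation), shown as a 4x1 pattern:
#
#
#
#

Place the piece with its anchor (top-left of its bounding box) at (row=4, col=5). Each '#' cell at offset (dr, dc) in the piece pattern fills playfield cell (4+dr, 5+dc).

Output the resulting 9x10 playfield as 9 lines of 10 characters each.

Answer: ..#....#..
..........
.#........
........#.
....##....
##...#....
.....#....
##..###...
....#.##..

Derivation:
Fill (4+0,5+0) = (4,5)
Fill (4+1,5+0) = (5,5)
Fill (4+2,5+0) = (6,5)
Fill (4+3,5+0) = (7,5)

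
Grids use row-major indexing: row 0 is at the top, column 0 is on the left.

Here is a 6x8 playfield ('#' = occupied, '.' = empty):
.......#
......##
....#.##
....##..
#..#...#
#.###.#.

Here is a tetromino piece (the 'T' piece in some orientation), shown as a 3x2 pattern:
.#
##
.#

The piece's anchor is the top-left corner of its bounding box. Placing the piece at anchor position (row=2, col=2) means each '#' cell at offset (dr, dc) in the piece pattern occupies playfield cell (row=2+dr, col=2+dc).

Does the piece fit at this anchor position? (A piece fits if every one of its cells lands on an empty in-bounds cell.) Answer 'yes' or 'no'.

Check each piece cell at anchor (2, 2):
  offset (0,1) -> (2,3): empty -> OK
  offset (1,0) -> (3,2): empty -> OK
  offset (1,1) -> (3,3): empty -> OK
  offset (2,1) -> (4,3): occupied ('#') -> FAIL
All cells valid: no

Answer: no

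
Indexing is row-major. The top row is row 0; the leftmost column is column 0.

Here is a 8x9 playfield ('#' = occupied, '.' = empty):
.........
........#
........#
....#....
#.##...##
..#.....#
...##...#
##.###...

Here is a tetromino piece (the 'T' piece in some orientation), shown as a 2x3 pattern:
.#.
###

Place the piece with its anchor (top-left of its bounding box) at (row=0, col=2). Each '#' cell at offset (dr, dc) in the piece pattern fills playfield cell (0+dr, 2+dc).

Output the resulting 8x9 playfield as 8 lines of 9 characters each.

Answer: ...#.....
..###...#
........#
....#....
#.##...##
..#.....#
...##...#
##.###...

Derivation:
Fill (0+0,2+1) = (0,3)
Fill (0+1,2+0) = (1,2)
Fill (0+1,2+1) = (1,3)
Fill (0+1,2+2) = (1,4)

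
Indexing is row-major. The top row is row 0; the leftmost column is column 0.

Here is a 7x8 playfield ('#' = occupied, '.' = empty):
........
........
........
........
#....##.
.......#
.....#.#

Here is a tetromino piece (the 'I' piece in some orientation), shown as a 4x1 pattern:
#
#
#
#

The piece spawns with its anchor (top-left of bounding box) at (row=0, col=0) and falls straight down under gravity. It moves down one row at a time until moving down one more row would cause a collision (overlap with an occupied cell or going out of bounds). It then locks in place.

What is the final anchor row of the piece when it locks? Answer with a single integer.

Spawn at (row=0, col=0). Try each row:
  row 0: fits
  row 1: blocked -> lock at row 0

Answer: 0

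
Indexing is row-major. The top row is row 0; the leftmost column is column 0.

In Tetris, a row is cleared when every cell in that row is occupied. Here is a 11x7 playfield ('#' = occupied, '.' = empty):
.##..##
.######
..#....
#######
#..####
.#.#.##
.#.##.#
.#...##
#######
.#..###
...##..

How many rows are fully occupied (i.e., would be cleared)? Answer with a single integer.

Answer: 2

Derivation:
Check each row:
  row 0: 3 empty cells -> not full
  row 1: 1 empty cell -> not full
  row 2: 6 empty cells -> not full
  row 3: 0 empty cells -> FULL (clear)
  row 4: 2 empty cells -> not full
  row 5: 3 empty cells -> not full
  row 6: 3 empty cells -> not full
  row 7: 4 empty cells -> not full
  row 8: 0 empty cells -> FULL (clear)
  row 9: 3 empty cells -> not full
  row 10: 5 empty cells -> not full
Total rows cleared: 2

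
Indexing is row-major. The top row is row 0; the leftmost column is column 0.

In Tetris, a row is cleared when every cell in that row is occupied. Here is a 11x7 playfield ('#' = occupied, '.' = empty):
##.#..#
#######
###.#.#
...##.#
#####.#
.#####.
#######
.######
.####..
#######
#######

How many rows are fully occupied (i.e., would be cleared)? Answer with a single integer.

Check each row:
  row 0: 3 empty cells -> not full
  row 1: 0 empty cells -> FULL (clear)
  row 2: 2 empty cells -> not full
  row 3: 4 empty cells -> not full
  row 4: 1 empty cell -> not full
  row 5: 2 empty cells -> not full
  row 6: 0 empty cells -> FULL (clear)
  row 7: 1 empty cell -> not full
  row 8: 3 empty cells -> not full
  row 9: 0 empty cells -> FULL (clear)
  row 10: 0 empty cells -> FULL (clear)
Total rows cleared: 4

Answer: 4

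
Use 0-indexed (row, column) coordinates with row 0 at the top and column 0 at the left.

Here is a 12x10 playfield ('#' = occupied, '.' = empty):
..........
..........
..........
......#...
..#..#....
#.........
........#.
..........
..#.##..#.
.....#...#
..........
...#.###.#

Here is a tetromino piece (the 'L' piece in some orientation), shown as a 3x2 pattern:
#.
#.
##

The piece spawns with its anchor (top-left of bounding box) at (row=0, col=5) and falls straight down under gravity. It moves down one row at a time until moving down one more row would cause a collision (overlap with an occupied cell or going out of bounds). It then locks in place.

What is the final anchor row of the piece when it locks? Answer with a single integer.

Answer: 0

Derivation:
Spawn at (row=0, col=5). Try each row:
  row 0: fits
  row 1: blocked -> lock at row 0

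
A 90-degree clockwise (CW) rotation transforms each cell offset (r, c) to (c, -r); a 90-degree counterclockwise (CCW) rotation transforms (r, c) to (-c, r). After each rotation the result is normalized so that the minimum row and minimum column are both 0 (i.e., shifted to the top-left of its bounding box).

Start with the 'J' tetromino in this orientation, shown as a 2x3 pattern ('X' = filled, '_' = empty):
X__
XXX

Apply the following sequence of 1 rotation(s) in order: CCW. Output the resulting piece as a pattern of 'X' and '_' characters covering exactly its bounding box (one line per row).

Answer: _X
_X
XX

Derivation:
Start:
X__
XXX
After rotation 1 (CCW):
_X
_X
XX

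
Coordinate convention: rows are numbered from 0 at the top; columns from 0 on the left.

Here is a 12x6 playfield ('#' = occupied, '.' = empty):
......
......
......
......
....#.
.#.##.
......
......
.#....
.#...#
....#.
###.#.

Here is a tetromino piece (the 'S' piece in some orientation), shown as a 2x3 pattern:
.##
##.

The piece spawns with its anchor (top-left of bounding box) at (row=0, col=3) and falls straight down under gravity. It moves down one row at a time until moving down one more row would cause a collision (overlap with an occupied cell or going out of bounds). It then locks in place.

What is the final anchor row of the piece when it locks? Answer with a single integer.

Answer: 2

Derivation:
Spawn at (row=0, col=3). Try each row:
  row 0: fits
  row 1: fits
  row 2: fits
  row 3: blocked -> lock at row 2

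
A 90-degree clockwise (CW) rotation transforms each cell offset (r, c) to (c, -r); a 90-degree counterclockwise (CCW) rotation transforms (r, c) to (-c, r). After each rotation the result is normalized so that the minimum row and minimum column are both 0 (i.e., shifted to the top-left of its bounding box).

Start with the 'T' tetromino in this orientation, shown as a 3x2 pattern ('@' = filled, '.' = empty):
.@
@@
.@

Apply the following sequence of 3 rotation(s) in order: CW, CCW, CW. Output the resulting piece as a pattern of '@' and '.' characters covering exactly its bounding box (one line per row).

Answer: .@.
@@@

Derivation:
Start:
.@
@@
.@
After rotation 1 (CW):
.@.
@@@
After rotation 2 (CCW):
.@
@@
.@
After rotation 3 (CW):
.@.
@@@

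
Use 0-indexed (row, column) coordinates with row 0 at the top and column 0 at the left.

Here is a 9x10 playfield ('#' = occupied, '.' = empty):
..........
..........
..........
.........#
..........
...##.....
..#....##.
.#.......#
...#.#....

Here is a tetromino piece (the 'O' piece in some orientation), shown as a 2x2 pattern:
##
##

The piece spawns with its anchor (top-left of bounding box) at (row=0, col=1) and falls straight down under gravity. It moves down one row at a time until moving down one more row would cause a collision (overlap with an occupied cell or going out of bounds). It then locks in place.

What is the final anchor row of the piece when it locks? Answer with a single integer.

Answer: 4

Derivation:
Spawn at (row=0, col=1). Try each row:
  row 0: fits
  row 1: fits
  row 2: fits
  row 3: fits
  row 4: fits
  row 5: blocked -> lock at row 4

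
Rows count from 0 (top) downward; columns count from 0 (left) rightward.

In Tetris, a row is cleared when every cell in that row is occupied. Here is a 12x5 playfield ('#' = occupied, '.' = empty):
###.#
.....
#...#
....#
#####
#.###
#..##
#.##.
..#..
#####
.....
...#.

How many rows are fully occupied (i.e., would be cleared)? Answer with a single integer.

Check each row:
  row 0: 1 empty cell -> not full
  row 1: 5 empty cells -> not full
  row 2: 3 empty cells -> not full
  row 3: 4 empty cells -> not full
  row 4: 0 empty cells -> FULL (clear)
  row 5: 1 empty cell -> not full
  row 6: 2 empty cells -> not full
  row 7: 2 empty cells -> not full
  row 8: 4 empty cells -> not full
  row 9: 0 empty cells -> FULL (clear)
  row 10: 5 empty cells -> not full
  row 11: 4 empty cells -> not full
Total rows cleared: 2

Answer: 2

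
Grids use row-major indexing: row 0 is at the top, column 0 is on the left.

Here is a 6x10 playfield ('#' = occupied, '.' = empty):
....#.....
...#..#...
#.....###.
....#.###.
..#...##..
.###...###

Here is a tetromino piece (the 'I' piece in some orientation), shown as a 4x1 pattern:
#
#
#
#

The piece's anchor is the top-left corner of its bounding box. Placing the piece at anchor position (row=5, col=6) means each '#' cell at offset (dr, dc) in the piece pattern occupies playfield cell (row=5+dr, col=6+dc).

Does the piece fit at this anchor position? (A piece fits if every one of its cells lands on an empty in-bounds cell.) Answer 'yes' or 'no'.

Check each piece cell at anchor (5, 6):
  offset (0,0) -> (5,6): empty -> OK
  offset (1,0) -> (6,6): out of bounds -> FAIL
  offset (2,0) -> (7,6): out of bounds -> FAIL
  offset (3,0) -> (8,6): out of bounds -> FAIL
All cells valid: no

Answer: no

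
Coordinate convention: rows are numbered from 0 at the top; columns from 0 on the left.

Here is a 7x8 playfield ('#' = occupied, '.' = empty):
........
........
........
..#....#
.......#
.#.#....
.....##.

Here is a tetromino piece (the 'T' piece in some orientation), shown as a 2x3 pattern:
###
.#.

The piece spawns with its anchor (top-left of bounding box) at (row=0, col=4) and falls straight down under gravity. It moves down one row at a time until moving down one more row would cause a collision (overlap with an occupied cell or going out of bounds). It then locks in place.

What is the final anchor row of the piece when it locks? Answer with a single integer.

Spawn at (row=0, col=4). Try each row:
  row 0: fits
  row 1: fits
  row 2: fits
  row 3: fits
  row 4: fits
  row 5: blocked -> lock at row 4

Answer: 4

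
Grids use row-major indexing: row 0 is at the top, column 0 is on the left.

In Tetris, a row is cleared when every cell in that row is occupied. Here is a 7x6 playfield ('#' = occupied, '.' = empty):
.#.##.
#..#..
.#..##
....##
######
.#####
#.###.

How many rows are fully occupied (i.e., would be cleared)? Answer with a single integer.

Check each row:
  row 0: 3 empty cells -> not full
  row 1: 4 empty cells -> not full
  row 2: 3 empty cells -> not full
  row 3: 4 empty cells -> not full
  row 4: 0 empty cells -> FULL (clear)
  row 5: 1 empty cell -> not full
  row 6: 2 empty cells -> not full
Total rows cleared: 1

Answer: 1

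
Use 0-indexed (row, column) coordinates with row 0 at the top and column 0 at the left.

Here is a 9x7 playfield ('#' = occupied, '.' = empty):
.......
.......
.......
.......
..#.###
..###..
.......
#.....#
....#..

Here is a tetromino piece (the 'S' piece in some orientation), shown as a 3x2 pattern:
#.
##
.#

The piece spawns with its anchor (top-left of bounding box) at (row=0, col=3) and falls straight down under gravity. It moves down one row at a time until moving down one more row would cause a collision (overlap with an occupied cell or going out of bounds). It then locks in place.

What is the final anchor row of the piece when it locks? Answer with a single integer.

Spawn at (row=0, col=3). Try each row:
  row 0: fits
  row 1: fits
  row 2: blocked -> lock at row 1

Answer: 1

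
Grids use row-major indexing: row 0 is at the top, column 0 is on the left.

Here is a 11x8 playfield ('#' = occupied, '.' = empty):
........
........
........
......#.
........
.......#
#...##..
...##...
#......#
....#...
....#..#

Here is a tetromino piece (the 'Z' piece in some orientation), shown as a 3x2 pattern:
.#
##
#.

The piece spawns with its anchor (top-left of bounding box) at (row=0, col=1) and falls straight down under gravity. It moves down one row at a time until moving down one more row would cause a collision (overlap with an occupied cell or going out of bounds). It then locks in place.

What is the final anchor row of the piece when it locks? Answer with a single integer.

Spawn at (row=0, col=1). Try each row:
  row 0: fits
  row 1: fits
  row 2: fits
  row 3: fits
  row 4: fits
  row 5: fits
  row 6: fits
  row 7: fits
  row 8: fits
  row 9: blocked -> lock at row 8

Answer: 8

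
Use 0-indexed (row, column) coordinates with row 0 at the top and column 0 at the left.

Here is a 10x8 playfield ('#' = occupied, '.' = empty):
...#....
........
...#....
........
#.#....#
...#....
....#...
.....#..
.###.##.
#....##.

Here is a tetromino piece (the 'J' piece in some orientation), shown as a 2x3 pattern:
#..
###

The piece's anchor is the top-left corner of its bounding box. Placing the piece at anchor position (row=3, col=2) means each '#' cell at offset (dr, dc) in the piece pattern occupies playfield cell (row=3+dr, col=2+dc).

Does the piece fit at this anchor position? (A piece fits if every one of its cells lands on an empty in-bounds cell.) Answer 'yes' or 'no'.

Answer: no

Derivation:
Check each piece cell at anchor (3, 2):
  offset (0,0) -> (3,2): empty -> OK
  offset (1,0) -> (4,2): occupied ('#') -> FAIL
  offset (1,1) -> (4,3): empty -> OK
  offset (1,2) -> (4,4): empty -> OK
All cells valid: no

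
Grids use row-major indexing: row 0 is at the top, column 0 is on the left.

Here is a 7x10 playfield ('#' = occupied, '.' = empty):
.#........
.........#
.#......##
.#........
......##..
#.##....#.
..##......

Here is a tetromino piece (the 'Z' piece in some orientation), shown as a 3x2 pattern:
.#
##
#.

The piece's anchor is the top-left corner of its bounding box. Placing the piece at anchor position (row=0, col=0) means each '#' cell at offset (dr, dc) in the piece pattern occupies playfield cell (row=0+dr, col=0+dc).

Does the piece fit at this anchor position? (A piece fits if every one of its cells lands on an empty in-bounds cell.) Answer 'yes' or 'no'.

Check each piece cell at anchor (0, 0):
  offset (0,1) -> (0,1): occupied ('#') -> FAIL
  offset (1,0) -> (1,0): empty -> OK
  offset (1,1) -> (1,1): empty -> OK
  offset (2,0) -> (2,0): empty -> OK
All cells valid: no

Answer: no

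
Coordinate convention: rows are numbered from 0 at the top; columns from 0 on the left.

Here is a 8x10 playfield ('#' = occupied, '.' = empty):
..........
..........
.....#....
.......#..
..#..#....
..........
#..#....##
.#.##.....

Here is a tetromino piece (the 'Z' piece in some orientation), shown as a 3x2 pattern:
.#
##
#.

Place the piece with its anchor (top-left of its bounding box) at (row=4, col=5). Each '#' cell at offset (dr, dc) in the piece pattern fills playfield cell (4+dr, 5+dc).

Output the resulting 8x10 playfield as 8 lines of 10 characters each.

Answer: ..........
..........
.....#....
.......#..
..#..##...
.....##...
#..#.#..##
.#.##.....

Derivation:
Fill (4+0,5+1) = (4,6)
Fill (4+1,5+0) = (5,5)
Fill (4+1,5+1) = (5,6)
Fill (4+2,5+0) = (6,5)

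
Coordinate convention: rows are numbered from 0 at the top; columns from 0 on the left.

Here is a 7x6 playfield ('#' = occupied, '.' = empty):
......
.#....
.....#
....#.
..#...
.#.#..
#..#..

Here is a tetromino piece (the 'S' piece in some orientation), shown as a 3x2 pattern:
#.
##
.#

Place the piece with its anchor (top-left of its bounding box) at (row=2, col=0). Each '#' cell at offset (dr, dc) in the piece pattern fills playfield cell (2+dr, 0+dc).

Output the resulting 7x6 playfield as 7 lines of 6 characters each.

Answer: ......
.#....
#....#
##..#.
.##...
.#.#..
#..#..

Derivation:
Fill (2+0,0+0) = (2,0)
Fill (2+1,0+0) = (3,0)
Fill (2+1,0+1) = (3,1)
Fill (2+2,0+1) = (4,1)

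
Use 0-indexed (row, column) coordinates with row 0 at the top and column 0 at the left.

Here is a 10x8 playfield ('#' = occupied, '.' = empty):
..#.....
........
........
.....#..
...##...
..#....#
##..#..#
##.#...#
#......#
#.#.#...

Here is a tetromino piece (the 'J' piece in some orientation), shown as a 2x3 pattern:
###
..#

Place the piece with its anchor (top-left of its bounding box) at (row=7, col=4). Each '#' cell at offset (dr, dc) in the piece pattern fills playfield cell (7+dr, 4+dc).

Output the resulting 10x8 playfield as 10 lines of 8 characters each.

Answer: ..#.....
........
........
.....#..
...##...
..#....#
##..#..#
##.#####
#.....##
#.#.#...

Derivation:
Fill (7+0,4+0) = (7,4)
Fill (7+0,4+1) = (7,5)
Fill (7+0,4+2) = (7,6)
Fill (7+1,4+2) = (8,6)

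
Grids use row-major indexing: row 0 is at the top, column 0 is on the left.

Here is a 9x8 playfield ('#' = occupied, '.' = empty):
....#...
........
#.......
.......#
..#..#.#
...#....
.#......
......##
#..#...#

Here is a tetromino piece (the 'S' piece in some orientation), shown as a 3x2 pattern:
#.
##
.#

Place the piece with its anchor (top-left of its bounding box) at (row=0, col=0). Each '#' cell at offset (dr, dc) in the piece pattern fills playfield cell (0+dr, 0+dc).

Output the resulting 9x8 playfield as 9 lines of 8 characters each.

Fill (0+0,0+0) = (0,0)
Fill (0+1,0+0) = (1,0)
Fill (0+1,0+1) = (1,1)
Fill (0+2,0+1) = (2,1)

Answer: #...#...
##......
##......
.......#
..#..#.#
...#....
.#......
......##
#..#...#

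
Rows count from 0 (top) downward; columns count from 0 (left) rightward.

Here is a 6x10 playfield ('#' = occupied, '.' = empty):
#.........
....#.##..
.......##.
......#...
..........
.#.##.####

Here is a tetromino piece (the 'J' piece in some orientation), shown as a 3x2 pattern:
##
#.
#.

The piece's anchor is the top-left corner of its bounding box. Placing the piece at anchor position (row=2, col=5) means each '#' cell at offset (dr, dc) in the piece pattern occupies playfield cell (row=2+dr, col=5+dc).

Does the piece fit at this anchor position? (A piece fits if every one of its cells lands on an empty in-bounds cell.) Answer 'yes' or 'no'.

Check each piece cell at anchor (2, 5):
  offset (0,0) -> (2,5): empty -> OK
  offset (0,1) -> (2,6): empty -> OK
  offset (1,0) -> (3,5): empty -> OK
  offset (2,0) -> (4,5): empty -> OK
All cells valid: yes

Answer: yes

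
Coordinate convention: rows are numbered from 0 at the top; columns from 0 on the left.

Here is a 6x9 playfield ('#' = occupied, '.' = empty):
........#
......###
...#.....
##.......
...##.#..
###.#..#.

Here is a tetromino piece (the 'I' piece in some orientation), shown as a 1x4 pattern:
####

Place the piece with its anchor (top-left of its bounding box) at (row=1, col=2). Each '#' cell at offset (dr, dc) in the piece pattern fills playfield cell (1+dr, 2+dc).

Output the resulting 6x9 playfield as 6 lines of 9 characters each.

Answer: ........#
..#######
...#.....
##.......
...##.#..
###.#..#.

Derivation:
Fill (1+0,2+0) = (1,2)
Fill (1+0,2+1) = (1,3)
Fill (1+0,2+2) = (1,4)
Fill (1+0,2+3) = (1,5)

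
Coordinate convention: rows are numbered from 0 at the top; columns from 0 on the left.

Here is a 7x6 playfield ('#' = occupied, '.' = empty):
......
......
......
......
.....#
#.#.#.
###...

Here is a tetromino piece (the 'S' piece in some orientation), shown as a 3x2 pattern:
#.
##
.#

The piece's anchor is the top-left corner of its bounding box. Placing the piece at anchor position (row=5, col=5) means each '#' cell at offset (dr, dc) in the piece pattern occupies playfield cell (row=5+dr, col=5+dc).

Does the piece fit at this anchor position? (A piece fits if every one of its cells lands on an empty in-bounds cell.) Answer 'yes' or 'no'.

Answer: no

Derivation:
Check each piece cell at anchor (5, 5):
  offset (0,0) -> (5,5): empty -> OK
  offset (1,0) -> (6,5): empty -> OK
  offset (1,1) -> (6,6): out of bounds -> FAIL
  offset (2,1) -> (7,6): out of bounds -> FAIL
All cells valid: no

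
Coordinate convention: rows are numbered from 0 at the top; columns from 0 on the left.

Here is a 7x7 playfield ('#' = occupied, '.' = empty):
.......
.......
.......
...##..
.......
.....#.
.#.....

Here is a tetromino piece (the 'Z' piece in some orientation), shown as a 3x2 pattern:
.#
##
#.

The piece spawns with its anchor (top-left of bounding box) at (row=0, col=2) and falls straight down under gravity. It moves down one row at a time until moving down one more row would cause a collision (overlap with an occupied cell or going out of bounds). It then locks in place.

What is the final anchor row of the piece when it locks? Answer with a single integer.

Spawn at (row=0, col=2). Try each row:
  row 0: fits
  row 1: fits
  row 2: blocked -> lock at row 1

Answer: 1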